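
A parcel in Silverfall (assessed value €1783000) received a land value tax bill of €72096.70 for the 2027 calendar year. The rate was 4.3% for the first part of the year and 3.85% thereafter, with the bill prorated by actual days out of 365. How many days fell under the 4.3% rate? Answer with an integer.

Let d = days at the first rate; then 365 − d days at the second rate.
€1783000 × [4.3%·d + 3.85%·(365−d)] / 365 = €72096.70
Solving gives d = 157, so the new rate took effect on 7 Jun 2027.

157 days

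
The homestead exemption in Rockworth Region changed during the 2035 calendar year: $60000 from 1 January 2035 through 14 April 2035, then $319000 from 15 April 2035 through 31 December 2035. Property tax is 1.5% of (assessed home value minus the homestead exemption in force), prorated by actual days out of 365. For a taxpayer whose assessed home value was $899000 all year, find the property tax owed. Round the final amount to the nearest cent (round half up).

$9806.96

1 January – 14 April 2035: 104 days, exemption $60000 → ($899000 − $60000) × 1.5% × 104/365 = $3585.8630
15 April – 31 December 2035: 261 days, exemption $319000 → ($899000 − $319000) × 1.5% × 261/365 = $6221.0959
Total = $9806.9589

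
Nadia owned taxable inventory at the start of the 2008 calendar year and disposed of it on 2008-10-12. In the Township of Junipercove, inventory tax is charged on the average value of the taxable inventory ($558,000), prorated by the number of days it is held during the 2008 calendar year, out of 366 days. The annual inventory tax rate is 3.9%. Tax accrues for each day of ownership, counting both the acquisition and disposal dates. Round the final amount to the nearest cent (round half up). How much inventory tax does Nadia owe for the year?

Days held (2008-01-01 to 2008-10-12): 286 out of 366
Tax = $558,000 × 3.9% × 286/366 = $17,005.2787

$17,005.28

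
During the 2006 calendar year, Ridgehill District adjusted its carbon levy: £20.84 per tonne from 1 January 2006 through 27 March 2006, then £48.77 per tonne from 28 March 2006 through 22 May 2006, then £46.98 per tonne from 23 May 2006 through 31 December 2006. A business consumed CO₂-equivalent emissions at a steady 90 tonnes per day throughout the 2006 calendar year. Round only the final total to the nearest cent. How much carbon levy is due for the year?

1 January – 27 March 2006: 86 days × 90 tonnes/day = 7,740 tonnes at £20.84/tonne → £161,301.60
28 March – 22 May 2006: 56 days × 90 tonnes/day = 5,040 tonnes at £48.77/tonne → £245,800.80
23 May – 31 December 2006: 223 days × 90 tonnes/day = 20,070 tonnes at £46.98/tonne → £942,888.60

£1,349,991.00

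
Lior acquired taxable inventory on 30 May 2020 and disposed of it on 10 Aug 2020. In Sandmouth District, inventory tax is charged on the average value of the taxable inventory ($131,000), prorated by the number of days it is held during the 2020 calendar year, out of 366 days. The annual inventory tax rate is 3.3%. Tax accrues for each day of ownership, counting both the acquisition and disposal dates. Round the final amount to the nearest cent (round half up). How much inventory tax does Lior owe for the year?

$862.24

Days held (30 May – 10 Aug 2020): 73 out of 366
Tax = $131,000 × 3.3% × 73/366 = $862.2377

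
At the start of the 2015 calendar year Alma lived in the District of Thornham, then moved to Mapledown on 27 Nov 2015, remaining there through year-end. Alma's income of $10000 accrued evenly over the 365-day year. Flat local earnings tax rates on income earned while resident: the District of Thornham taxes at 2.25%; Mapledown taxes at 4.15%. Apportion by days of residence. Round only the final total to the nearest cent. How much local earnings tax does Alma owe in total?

$243.22

The District of Thornham, 1 Jan – 26 Nov 2015: 330 days → $10000 × 2.25% × 330/365 = $203.4247
Mapledown, 27 Nov – 31 Dec 2015: 35 days → $10000 × 4.15% × 35/365 = $39.7945
Total = $243.2192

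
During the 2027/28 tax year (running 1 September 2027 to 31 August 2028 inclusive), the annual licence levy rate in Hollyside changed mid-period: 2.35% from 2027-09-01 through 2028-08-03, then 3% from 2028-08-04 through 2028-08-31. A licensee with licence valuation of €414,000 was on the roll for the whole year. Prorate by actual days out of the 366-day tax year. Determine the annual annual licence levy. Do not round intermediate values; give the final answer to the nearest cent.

2027-09-01 to 2028-08-03: 338 days at 2.35% → €414,000 × 2.35% × 338/366 = €8,984.7049
2028-08-04 to 2028-08-31: 28 days at 3% → €414,000 × 3% × 28/366 = €950.1639
Total = €9,934.8689

€9,934.87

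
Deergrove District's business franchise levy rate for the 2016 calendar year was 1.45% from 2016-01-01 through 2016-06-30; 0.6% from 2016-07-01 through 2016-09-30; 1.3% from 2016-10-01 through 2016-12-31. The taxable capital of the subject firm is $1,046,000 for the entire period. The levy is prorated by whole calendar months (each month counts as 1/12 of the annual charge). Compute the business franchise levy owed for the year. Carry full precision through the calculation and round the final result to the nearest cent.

$12,552.00

2016-01-01 to 2016-06-30: 6 months at 1.45% → $1,046,000 × 1.45% × 6/12 = $7,583.5000
2016-07-01 to 2016-09-30: 3 months at 0.6% → $1,046,000 × 0.6% × 3/12 = $1,569.0000
2016-10-01 to 2016-12-31: 3 months at 1.3% → $1,046,000 × 1.3% × 3/12 = $3,399.5000
Total = $12,552.0000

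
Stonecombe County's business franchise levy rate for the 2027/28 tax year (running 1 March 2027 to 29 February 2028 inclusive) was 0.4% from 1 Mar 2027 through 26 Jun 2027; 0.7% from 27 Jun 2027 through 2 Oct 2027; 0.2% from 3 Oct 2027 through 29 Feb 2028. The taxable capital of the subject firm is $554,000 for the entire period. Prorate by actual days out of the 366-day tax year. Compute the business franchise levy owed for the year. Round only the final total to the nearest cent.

1 Mar – 26 Jun 2027: 118 days at 0.4% → $554,000 × 0.4% × 118/366 = $714.4481
27 Jun – 2 Oct 2027: 98 days at 0.7% → $554,000 × 0.7% × 98/366 = $1,038.3716
3 Oct 2027 – 29 Feb 2028: 150 days at 0.2% → $554,000 × 0.2% × 150/366 = $454.0984
Total = $2,206.9180

$2,206.92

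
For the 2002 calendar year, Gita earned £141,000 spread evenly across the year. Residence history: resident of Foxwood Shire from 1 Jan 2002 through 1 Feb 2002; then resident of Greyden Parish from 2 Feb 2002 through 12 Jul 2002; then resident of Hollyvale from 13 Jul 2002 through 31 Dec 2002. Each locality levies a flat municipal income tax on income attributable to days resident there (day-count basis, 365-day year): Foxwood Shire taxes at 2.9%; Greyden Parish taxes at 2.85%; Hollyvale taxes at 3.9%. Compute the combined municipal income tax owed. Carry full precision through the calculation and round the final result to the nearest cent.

Foxwood Shire, 1 Jan – 1 Feb 2002: 32 days → £141,000 × 2.9% × 32/365 = £358.4877
Greyden Parish, 2 Feb – 12 Jul 2002: 161 days → £141,000 × 2.85% × 161/365 = £1,772.5438
Hollyvale, 13 Jul – 31 Dec 2002: 172 days → £141,000 × 3.9% × 172/365 = £2,591.3096
Total = £4,722.3411

£4,722.34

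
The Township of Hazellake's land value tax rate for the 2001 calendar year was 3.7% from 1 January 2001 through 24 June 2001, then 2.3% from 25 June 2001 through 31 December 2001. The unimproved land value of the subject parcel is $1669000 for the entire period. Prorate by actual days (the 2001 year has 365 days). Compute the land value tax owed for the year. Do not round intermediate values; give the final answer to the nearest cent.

1 January – 24 June 2001: 175 days at 3.7% → $1669000 × 3.7% × 175/365 = $29607.6027
25 June – 31 December 2001: 190 days at 2.3% → $1669000 × 2.3% × 190/365 = $19982.2740
Total = $49589.8767

$49589.88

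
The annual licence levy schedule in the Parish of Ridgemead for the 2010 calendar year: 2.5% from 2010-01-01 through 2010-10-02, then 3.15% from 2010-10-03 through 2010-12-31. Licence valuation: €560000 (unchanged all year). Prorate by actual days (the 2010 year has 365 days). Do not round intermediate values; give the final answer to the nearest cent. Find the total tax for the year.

2010-01-01 to 2010-10-02: 275 days at 2.5% → €560000 × 2.5% × 275/365 = €10547.9452
2010-10-03 to 2010-12-31: 90 days at 3.15% → €560000 × 3.15% × 90/365 = €4349.5890
Total = €14897.5342

€14897.53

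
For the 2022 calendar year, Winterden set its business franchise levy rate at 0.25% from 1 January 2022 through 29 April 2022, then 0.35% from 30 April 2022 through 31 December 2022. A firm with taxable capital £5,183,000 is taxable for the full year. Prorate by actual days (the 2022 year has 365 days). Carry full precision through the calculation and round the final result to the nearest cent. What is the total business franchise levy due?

1 January – 29 April 2022: 119 days at 0.25% → £5,183,000 × 0.25% × 119/365 = £4,224.5000
30 April – 31 December 2022: 246 days at 0.35% → £5,183,000 × 0.35% × 246/365 = £12,226.2000
Total = £16,450.7000

£16,450.70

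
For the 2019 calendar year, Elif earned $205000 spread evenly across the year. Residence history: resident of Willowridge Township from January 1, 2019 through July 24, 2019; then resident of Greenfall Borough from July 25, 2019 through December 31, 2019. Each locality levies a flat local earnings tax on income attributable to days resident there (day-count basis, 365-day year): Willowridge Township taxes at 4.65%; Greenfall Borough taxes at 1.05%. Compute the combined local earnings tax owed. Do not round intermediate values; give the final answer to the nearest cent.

Willowridge Township, January 1 – July 24, 2019: 205 days → $205000 × 4.65% × 205/365 = $5353.8699
Greenfall Borough, July 25 – December 31, 2019: 160 days → $205000 × 1.05% × 160/365 = $943.5616
Total = $6297.4315

$6297.43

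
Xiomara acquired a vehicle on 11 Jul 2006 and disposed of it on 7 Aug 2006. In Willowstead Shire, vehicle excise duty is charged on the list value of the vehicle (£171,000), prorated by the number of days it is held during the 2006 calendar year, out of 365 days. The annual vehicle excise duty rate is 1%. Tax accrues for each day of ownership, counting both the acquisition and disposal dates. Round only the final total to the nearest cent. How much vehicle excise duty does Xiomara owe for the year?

Days held (11 Jul – 7 Aug 2006): 28 out of 365
Tax = £171,000 × 1% × 28/365 = £131.1781

£131.18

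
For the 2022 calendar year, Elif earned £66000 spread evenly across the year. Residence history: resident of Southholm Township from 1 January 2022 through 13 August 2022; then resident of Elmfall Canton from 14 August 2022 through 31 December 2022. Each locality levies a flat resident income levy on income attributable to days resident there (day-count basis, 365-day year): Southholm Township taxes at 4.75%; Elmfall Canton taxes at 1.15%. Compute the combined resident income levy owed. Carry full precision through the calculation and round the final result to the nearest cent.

£2223.66

Southholm Township, 1 January – 13 August 2022: 225 days → £66000 × 4.75% × 225/365 = £1932.5342
Elmfall Canton, 14 August – 31 December 2022: 140 days → £66000 × 1.15% × 140/365 = £291.1233
Total = £2223.6575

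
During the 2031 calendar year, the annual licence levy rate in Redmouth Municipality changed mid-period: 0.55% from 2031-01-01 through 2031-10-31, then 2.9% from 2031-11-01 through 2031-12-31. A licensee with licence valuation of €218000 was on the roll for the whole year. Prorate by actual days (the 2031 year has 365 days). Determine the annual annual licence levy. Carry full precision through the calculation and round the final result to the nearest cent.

€2055.17

2031-01-01 to 2031-10-31: 304 days at 0.55% → €218000 × 0.55% × 304/365 = €998.6192
2031-11-01 to 2031-12-31: 61 days at 2.9% → €218000 × 2.9% × 61/365 = €1056.5534
Total = €2055.1726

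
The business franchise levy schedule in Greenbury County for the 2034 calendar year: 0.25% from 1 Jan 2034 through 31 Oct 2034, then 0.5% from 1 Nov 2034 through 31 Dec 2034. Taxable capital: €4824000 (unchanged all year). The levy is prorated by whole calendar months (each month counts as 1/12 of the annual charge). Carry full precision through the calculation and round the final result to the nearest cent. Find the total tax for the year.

€14070.00

1 Jan – 31 Oct 2034: 10 months at 0.25% → €4824000 × 0.25% × 10/12 = €10050.0000
1 Nov – 31 Dec 2034: 2 months at 0.5% → €4824000 × 0.5% × 2/12 = €4020.0000
Total = €14070.0000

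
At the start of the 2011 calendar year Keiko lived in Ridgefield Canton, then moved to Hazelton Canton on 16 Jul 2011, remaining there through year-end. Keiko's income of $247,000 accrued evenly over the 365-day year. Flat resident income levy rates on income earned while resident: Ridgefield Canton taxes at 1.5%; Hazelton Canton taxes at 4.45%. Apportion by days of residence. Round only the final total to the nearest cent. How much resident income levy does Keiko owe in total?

Ridgefield Canton, 1 Jan – 15 Jul 2011: 196 days → $247,000 × 1.5% × 196/365 = $1,989.5342
Hazelton Canton, 16 Jul – 31 Dec 2011: 169 days → $247,000 × 4.45% × 169/365 = $5,089.2151
Total = $7,078.7493

$7,078.75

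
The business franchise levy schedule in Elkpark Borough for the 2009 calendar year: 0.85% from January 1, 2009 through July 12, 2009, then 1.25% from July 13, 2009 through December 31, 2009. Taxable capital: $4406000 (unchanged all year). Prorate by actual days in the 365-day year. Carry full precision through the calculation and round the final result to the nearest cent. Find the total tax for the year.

January 1 – July 12, 2009: 193 days at 0.85% → $4406000 × 0.85% × 193/365 = $19802.8575
July 13 – December 31, 2009: 172 days at 1.25% → $4406000 × 1.25% × 172/365 = $25953.1507
Total = $45756.0082

$45756.01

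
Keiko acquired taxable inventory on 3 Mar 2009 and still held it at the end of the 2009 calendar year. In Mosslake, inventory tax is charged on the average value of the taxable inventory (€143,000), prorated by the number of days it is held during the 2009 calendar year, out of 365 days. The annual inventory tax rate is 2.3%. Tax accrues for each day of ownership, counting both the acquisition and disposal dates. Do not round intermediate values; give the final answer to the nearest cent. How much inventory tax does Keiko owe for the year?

€2,739.33

Days held (3 Mar – 31 Dec 2009): 304 out of 365
Tax = €143,000 × 2.3% × 304/365 = €2,739.3315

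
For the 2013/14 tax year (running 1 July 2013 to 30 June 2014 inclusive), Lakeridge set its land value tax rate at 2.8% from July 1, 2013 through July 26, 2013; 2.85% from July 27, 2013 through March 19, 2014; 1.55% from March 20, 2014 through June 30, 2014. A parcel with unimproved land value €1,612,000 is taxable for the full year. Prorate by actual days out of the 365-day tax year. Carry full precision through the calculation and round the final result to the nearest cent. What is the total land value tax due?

July 1 – July 26, 2013: 26 days at 2.8% → €1,612,000 × 2.8% × 26/365 = €3,215.1671
July 27, 2013 – March 19, 2014: 236 days at 2.85% → €1,612,000 × 2.85% × 236/365 = €29,704.9644
March 20 – June 30, 2014: 103 days at 1.55% → €1,612,000 × 1.55% × 103/365 = €7,050.8438
Total = €39,970.9753

€39,970.98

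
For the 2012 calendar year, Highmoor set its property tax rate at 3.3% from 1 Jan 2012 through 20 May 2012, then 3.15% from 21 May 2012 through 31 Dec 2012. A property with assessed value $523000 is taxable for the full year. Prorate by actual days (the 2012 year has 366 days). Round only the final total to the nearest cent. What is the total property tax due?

1 Jan – 20 May 2012: 141 days at 3.3% → $523000 × 3.3% × 141/366 = $6648.9590
21 May – 31 Dec 2012: 225 days at 3.15% → $523000 × 3.15% × 225/366 = $10127.7664
Total = $16776.7254

$16776.73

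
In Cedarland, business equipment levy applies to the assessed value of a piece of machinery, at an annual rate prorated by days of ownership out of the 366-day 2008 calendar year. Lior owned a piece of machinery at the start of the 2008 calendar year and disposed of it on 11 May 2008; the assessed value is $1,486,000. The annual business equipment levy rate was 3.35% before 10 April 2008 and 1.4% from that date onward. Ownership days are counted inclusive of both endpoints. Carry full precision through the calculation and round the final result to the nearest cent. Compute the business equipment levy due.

$15,420.30

1 January – 9 April 2008: 100 days at 3.35% → $1,486,000 × 3.35% × 100/366 = $13,601.3661
10 April – 11 May 2008: 32 days at 1.4% → $1,486,000 × 1.4% × 32/366 = $1,818.9290
Total = $15,420.2951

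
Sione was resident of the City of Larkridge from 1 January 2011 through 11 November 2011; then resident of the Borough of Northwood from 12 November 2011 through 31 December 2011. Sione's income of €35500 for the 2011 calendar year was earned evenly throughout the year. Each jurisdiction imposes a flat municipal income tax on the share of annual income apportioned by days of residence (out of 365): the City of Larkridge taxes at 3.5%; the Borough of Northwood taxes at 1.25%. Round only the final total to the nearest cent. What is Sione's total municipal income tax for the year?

The City of Larkridge, 1 January – 11 November 2011: 315 days → €35500 × 3.5% × 315/365 = €1072.2945
The Borough of Northwood, 12 November – 31 December 2011: 50 days → €35500 × 1.25% × 50/365 = €60.7877
Total = €1133.0822

€1133.08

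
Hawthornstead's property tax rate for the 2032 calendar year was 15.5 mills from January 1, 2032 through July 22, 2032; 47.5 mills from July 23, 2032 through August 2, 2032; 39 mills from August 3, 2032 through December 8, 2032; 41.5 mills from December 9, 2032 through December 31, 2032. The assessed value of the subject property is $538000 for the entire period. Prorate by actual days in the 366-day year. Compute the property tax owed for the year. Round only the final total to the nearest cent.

January 1 – July 22, 2032: 204 days at 15.5 mills → $538000 × 1.55% × 204/366 = $4647.9672
July 23 – August 2, 2032: 11 days at 47.5 mills → $538000 × 4.75% × 11/366 = $768.0464
August 3 – December 8, 2032: 128 days at 39 mills → $538000 × 3.9% × 128/366 = $7337.9672
December 9 – December 31, 2032: 23 days at 41.5 mills → $538000 × 4.15% × 23/366 = $1403.0628
Total = $14157.0437

$14157.04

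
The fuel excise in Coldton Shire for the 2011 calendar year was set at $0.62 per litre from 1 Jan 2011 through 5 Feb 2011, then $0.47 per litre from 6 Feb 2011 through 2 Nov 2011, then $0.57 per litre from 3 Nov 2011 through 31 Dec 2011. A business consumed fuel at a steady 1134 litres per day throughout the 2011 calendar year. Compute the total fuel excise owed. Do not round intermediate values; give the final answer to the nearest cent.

1 Jan – 5 Feb 2011: 36 days × 1134 litres/day = 40,824 litres at $0.62/litre → $25,310.88
6 Feb – 2 Nov 2011: 270 days × 1134 litres/day = 306,180 litres at $0.47/litre → $143,904.60
3 Nov – 31 Dec 2011: 59 days × 1134 litres/day = 66,906 litres at $0.57/litre → $38,136.42

$207,351.90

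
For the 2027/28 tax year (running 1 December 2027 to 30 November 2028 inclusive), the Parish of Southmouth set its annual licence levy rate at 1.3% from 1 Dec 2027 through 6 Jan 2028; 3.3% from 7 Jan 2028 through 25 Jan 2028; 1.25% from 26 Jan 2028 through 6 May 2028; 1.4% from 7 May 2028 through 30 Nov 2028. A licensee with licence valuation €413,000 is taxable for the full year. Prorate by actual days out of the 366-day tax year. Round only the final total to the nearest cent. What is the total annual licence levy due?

1 Dec 2027 – 6 Jan 2028: 37 days at 1.3% → €413,000 × 1.3% × 37/366 = €542.7678
7 Jan – 25 Jan 2028: 19 days at 3.3% → €413,000 × 3.3% × 19/366 = €707.5164
26 Jan – 6 May 2028: 102 days at 1.25% → €413,000 × 1.25% × 102/366 = €1,438.7295
7 May – 30 Nov 2028: 208 days at 1.4% → €413,000 × 1.4% × 208/366 = €3,285.9454
Total = €5,974.9590

€5,974.96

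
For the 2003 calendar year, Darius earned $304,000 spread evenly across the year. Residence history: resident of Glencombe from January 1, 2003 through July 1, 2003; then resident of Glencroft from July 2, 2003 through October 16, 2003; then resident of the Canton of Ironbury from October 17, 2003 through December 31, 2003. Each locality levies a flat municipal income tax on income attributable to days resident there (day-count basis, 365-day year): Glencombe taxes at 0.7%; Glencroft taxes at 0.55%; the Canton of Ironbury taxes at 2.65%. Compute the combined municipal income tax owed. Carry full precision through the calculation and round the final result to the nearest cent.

$3,228.65

Glencombe, January 1 – July 1, 2003: 182 days → $304,000 × 0.7% × 182/365 = $1,061.0849
Glencroft, July 2 – October 16, 2003: 107 days → $304,000 × 0.55% × 107/365 = $490.1479
The Canton of Ironbury, October 17 – December 31, 2003: 76 days → $304,000 × 2.65% × 76/365 = $1,677.4137
Total = $3,228.6466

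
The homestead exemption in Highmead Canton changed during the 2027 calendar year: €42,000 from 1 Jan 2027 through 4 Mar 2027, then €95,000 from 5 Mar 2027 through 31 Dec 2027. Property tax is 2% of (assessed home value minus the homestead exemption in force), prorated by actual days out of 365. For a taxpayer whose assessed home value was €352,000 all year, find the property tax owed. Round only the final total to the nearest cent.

1 Jan – 4 Mar 2027: 63 days, exemption €42,000 → (€352,000 − €42,000) × 2% × 63/365 = €1,070.1370
5 Mar – 31 Dec 2027: 302 days, exemption €95,000 → (€352,000 − €95,000) × 2% × 302/365 = €4,252.8219
Total = €5,322.9589

€5,322.96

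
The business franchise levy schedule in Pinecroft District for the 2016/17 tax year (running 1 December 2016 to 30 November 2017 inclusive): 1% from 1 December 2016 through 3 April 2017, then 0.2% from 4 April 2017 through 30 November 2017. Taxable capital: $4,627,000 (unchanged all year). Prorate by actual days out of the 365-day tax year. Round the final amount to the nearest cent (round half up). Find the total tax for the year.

$21,829.30

1 December 2016 – 3 April 2017: 124 days at 1% → $4,627,000 × 1% × 124/365 = $15,719.1233
4 April – 30 November 2017: 241 days at 0.2% → $4,627,000 × 0.2% × 241/365 = $6,110.1753
Total = $21,829.2986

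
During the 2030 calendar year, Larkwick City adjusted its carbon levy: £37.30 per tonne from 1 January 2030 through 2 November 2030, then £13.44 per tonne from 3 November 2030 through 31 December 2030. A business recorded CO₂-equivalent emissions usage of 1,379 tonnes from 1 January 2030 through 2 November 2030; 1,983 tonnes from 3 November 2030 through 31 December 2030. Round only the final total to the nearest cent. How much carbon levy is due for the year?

1 January – 2 November 2030: 1,379 tonnes at £37.30/tonne → £51436.70
3 November – 31 December 2030: 1,983 tonnes at £13.44/tonne → £26651.52

£78088.22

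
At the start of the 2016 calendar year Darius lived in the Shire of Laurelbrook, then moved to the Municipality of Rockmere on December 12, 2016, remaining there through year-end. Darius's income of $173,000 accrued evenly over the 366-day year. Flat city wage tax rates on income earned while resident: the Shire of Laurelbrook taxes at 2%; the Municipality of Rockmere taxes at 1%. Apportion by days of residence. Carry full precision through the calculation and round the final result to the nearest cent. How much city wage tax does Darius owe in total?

The Shire of Laurelbrook, January 1 – December 11, 2016: 346 days → $173,000 × 2% × 346/366 = $3,270.9290
The Municipality of Rockmere, December 12 – December 31, 2016: 20 days → $173,000 × 1% × 20/366 = $94.5355
Total = $3,365.4645

$3,365.46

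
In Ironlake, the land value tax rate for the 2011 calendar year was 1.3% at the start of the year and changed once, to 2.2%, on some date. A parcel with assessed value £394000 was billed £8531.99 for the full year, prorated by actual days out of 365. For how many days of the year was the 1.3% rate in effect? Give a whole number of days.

Let d = days at the first rate; then 365 − d days at the second rate.
£394000 × [1.3%·d + 2.2%·(365−d)] / 365 = £8531.99
Solving gives d = 14, so the new rate took effect on 15 Jan 2011.

14 days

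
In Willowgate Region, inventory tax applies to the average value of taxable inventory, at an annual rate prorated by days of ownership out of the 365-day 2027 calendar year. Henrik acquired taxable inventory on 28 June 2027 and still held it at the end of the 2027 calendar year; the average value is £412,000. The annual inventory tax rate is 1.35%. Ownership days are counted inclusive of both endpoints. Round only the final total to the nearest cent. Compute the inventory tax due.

Days held (28 June – 31 December 2027): 187 out of 365
Tax = £412,000 × 1.35% × 187/365 = £2,849.5726

£2,849.57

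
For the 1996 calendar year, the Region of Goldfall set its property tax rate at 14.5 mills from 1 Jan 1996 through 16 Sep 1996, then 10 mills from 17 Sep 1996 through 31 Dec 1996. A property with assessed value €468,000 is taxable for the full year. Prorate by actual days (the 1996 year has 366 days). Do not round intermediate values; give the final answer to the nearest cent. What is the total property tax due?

1 Jan – 16 Sep 1996: 260 days at 14.5 mills → €468,000 × 1.45% × 260/366 = €4,820.6557
17 Sep – 31 Dec 1996: 106 days at 10 mills → €468,000 × 1% × 106/366 = €1,355.4098
Total = €6,176.0656

€6,176.07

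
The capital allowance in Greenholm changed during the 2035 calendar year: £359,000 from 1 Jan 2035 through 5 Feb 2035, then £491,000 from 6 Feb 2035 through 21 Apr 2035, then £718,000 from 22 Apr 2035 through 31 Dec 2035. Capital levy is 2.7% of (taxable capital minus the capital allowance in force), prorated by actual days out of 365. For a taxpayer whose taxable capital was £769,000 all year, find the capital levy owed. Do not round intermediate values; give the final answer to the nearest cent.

1 Jan – 5 Feb 2035: 36 days, exemption £359,000 → (£769,000 − £359,000) × 2.7% × 36/365 = £1,091.8356
6 Feb – 21 Apr 2035: 75 days, exemption £491,000 → (£769,000 − £491,000) × 2.7% × 75/365 = £1,542.3288
22 Apr – 31 Dec 2035: 254 days, exemption £718,000 → (£769,000 − £718,000) × 2.7% × 254/365 = £958.2411
Total = £3,592.4055

£3,592.41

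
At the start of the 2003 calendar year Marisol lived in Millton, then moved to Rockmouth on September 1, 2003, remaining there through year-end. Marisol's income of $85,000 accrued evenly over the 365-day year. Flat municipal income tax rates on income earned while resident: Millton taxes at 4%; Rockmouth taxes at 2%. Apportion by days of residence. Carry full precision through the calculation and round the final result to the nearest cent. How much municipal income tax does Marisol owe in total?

Millton, January 1 – August 31, 2003: 243 days → $85,000 × 4% × 243/365 = $2,263.5616
Rockmouth, September 1 – December 31, 2003: 122 days → $85,000 × 2% × 122/365 = $568.2192
Total = $2,831.7808

$2,831.78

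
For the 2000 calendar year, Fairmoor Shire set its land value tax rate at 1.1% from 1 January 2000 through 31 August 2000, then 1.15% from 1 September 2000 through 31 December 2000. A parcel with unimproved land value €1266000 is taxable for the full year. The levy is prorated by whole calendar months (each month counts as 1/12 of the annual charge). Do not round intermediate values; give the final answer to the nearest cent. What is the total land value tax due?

1 January – 31 August 2000: 8 months at 1.1% → €1266000 × 1.1% × 8/12 = €9284.0000
1 September – 31 December 2000: 4 months at 1.15% → €1266000 × 1.15% × 4/12 = €4853.0000
Total = €14137.0000

€14137.00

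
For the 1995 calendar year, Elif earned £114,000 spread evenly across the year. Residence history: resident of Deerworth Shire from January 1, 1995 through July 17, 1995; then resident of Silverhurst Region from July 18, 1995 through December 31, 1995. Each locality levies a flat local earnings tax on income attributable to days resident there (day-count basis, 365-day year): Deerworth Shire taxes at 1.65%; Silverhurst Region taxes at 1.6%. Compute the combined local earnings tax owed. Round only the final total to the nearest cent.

£1,854.92

Deerworth Shire, January 1 – July 17, 1995: 198 days → £114,000 × 1.65% × 198/365 = £1,020.3781
Silverhurst Region, July 18 – December 31, 1995: 167 days → £114,000 × 1.6% × 167/365 = £834.5425
Total = £1,854.9205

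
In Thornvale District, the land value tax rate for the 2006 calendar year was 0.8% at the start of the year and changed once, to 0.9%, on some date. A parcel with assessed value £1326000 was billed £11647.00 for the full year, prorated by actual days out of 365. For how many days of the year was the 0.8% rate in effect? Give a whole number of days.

Let d = days at the first rate; then 365 − d days at the second rate.
£1326000 × [0.8%·d + 0.9%·(365−d)] / 365 = £11647.00
Solving gives d = 79, so the new rate took effect on March 21, 2006.

79 days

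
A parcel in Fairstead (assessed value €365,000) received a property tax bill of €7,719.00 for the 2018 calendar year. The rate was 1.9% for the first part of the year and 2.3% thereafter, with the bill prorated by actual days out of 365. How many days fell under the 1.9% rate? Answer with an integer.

169 days

Let d = days at the first rate; then 365 − d days at the second rate.
€365,000 × [1.9%·d + 2.3%·(365−d)] / 365 = €7,719.00
Solving gives d = 169, so the new rate took effect on 19 June 2018.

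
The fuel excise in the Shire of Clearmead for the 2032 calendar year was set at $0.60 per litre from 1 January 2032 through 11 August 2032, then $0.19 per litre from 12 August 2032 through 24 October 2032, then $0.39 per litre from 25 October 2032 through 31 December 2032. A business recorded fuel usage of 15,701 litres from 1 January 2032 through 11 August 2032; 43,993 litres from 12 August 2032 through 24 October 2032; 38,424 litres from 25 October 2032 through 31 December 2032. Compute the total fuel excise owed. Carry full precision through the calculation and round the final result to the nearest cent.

$32,764.63

1 January – 11 August 2032: 15,701 litres at $0.60/litre → $9,420.60
12 August – 24 October 2032: 43,993 litres at $0.19/litre → $8,358.67
25 October – 31 December 2032: 38,424 litres at $0.39/litre → $14,985.36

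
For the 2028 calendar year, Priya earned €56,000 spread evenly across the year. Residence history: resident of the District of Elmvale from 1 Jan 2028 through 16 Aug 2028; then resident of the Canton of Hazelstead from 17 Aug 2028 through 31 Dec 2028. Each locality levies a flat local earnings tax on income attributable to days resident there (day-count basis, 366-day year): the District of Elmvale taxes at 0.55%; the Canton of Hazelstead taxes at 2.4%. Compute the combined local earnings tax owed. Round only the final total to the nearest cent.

The District of Elmvale, 1 Jan – 16 Aug 2028: 229 days → €56,000 × 0.55% × 229/366 = €192.7104
The Canton of Hazelstead, 17 Aug – 31 Dec 2028: 137 days → €56,000 × 2.4% × 137/366 = €503.0820
Total = €695.7923

€695.79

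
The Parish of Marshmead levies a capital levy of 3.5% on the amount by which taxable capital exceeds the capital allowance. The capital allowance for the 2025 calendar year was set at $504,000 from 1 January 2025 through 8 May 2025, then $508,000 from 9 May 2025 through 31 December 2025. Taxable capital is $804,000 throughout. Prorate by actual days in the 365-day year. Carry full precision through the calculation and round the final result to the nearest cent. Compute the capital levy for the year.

1 January – 8 May 2025: 128 days, exemption $504,000 → ($804,000 − $504,000) × 3.5% × 128/365 = $3,682.1918
9 May – 31 December 2025: 237 days, exemption $508,000 → ($804,000 − $508,000) × 3.5% × 237/365 = $6,726.9041
Total = $10,409.0959

$10,409.10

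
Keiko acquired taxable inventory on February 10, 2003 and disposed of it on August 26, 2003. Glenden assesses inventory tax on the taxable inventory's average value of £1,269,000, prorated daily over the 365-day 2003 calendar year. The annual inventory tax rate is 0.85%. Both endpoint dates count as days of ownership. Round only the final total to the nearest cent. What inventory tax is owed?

Days held (February 10 – August 26, 2003): 198 out of 365
Tax = £1,269,000 × 0.85% × 198/365 = £5,851.3068

£5,851.31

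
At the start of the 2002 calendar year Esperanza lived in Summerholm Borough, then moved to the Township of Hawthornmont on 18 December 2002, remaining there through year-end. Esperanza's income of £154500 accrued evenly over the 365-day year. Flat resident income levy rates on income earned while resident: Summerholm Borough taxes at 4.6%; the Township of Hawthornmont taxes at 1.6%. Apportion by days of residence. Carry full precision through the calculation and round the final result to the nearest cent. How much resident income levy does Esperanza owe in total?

£6929.22

Summerholm Borough, 1 January – 17 December 2002: 351 days → £154500 × 4.6% × 351/365 = £6834.4027
The Township of Hawthornmont, 18 December – 31 December 2002: 14 days → £154500 × 1.6% × 14/365 = £94.8164
Total = £6929.2192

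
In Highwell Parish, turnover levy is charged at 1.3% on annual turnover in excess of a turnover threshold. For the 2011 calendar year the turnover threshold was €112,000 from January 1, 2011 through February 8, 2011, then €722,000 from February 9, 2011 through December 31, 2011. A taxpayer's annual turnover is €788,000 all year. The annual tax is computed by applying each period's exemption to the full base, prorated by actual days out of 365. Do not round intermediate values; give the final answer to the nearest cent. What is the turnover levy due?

January 1 – February 8, 2011: 39 days, exemption €112,000 → (€788,000 − €112,000) × 1.3% × 39/365 = €938.9918
February 9 – December 31, 2011: 326 days, exemption €722,000 → (€788,000 − €722,000) × 1.3% × 326/365 = €766.3233
Total = €1,705.3151

€1,705.32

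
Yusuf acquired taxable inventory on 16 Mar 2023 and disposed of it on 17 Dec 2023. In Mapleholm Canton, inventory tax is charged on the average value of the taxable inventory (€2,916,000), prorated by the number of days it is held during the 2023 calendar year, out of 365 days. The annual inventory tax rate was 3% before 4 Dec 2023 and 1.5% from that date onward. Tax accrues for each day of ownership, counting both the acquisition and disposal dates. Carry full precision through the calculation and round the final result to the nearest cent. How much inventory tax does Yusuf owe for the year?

16 Mar – 3 Dec 2023: 263 days at 3% → €2,916,000 × 3% × 263/365 = €63,033.5342
4 Dec – 17 Dec 2023: 14 days at 1.5% → €2,916,000 × 1.5% × 14/365 = €1,677.6986
Total = €64,711.2329

€64,711.23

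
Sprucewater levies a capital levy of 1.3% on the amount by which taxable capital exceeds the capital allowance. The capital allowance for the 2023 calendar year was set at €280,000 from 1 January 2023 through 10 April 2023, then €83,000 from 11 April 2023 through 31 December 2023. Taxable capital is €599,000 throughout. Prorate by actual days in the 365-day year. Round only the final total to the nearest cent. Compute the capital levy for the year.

€6,006.36

1 January – 10 April 2023: 100 days, exemption €280,000 → (€599,000 − €280,000) × 1.3% × 100/365 = €1,136.1644
11 April – 31 December 2023: 265 days, exemption €83,000 → (€599,000 − €83,000) × 1.3% × 265/365 = €4,870.1918
Total = €6,006.3562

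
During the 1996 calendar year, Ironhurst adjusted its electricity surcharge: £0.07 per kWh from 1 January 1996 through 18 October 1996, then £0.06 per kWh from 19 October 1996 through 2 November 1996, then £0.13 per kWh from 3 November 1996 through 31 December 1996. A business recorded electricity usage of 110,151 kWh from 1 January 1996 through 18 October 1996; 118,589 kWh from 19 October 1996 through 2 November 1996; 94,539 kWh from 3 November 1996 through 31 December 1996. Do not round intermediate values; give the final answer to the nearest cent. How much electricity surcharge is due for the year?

£27,115.98

1 January – 18 October 1996: 110,151 kWh at £0.07/kWh → £7,710.57
19 October – 2 November 1996: 118,589 kWh at £0.06/kWh → £7,115.34
3 November – 31 December 1996: 94,539 kWh at £0.13/kWh → £12,290.07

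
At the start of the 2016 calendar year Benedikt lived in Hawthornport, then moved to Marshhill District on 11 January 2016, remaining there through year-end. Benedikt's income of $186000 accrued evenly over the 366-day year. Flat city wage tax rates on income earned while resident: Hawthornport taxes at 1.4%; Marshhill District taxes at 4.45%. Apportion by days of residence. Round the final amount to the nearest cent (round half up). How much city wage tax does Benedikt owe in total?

$8122.00

Hawthornport, 1 January – 10 January 2016: 10 days → $186000 × 1.4% × 10/366 = $71.1475
Marshhill District, 11 January – 31 December 2016: 356 days → $186000 × 4.45% × 356/366 = $8050.8525
Total = $8122.0000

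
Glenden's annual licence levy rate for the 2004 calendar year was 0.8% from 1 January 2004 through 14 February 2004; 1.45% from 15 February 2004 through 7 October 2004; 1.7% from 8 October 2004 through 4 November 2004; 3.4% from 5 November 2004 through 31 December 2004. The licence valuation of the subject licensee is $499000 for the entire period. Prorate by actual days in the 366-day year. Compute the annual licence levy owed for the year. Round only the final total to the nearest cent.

1 January – 14 February 2004: 45 days at 0.8% → $499000 × 0.8% × 45/366 = $490.8197
15 February – 7 October 2004: 236 days at 1.45% → $499000 × 1.45% × 236/366 = $4665.5137
8 October – 4 November 2004: 28 days at 1.7% → $499000 × 1.7% × 28/366 = $648.9727
5 November – 31 December 2004: 57 days at 3.4% → $499000 × 3.4% × 57/366 = $2642.2459
Total = $8447.5519

$8447.55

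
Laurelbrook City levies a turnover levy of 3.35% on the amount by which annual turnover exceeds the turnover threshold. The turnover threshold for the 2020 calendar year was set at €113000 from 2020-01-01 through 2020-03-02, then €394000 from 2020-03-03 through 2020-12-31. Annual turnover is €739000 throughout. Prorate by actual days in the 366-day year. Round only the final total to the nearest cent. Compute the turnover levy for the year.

€13152.14

2020-01-01 to 2020-03-02: 62 days, exemption €113000 → (€739000 − €113000) × 3.35% × 62/366 = €3552.4645
2020-03-03 to 2020-12-31: 304 days, exemption €394000 → (€739000 − €394000) × 3.35% × 304/366 = €9599.6721
Total = €13152.1366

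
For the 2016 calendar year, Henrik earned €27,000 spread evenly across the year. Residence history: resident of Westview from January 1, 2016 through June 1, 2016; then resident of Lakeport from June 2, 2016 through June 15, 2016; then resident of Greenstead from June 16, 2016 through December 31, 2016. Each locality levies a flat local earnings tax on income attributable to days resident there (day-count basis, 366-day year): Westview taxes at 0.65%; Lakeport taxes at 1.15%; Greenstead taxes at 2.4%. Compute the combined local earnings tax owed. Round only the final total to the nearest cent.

€437.57

Westview, January 1 – June 1, 2016: 153 days → €27,000 × 0.65% × 153/366 = €73.3648
Lakeport, June 2 – June 15, 2016: 14 days → €27,000 × 1.15% × 14/366 = €11.8770
Greenstead, June 16 – December 31, 2016: 199 days → €27,000 × 2.4% × 199/366 = €352.3279
Total = €437.5697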